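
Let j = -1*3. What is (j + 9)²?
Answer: 36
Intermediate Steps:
j = -3
(j + 9)² = (-3 + 9)² = 6² = 36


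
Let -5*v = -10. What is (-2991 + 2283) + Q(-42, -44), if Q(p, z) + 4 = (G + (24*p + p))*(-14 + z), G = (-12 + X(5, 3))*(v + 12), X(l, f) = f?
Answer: 67496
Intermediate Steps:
v = 2 (v = -⅕*(-10) = 2)
G = -126 (G = (-12 + 3)*(2 + 12) = -9*14 = -126)
Q(p, z) = -4 + (-126 + 25*p)*(-14 + z) (Q(p, z) = -4 + (-126 + (24*p + p))*(-14 + z) = -4 + (-126 + 25*p)*(-14 + z))
(-2991 + 2283) + Q(-42, -44) = (-2991 + 2283) + (1760 - 350*(-42) - 126*(-44) + 25*(-42)*(-44)) = -708 + (1760 + 14700 + 5544 + 46200) = -708 + 68204 = 67496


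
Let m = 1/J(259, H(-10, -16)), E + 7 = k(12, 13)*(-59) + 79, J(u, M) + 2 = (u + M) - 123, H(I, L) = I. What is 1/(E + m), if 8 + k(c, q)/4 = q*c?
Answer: -124/4322143 ≈ -2.8689e-5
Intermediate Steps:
k(c, q) = -32 + 4*c*q (k(c, q) = -32 + 4*(q*c) = -32 + 4*(c*q) = -32 + 4*c*q)
J(u, M) = -125 + M + u (J(u, M) = -2 + ((u + M) - 123) = -2 + ((M + u) - 123) = -2 + (-123 + M + u) = -125 + M + u)
E = -34856 (E = -7 + ((-32 + 4*12*13)*(-59) + 79) = -7 + ((-32 + 624)*(-59) + 79) = -7 + (592*(-59) + 79) = -7 + (-34928 + 79) = -7 - 34849 = -34856)
m = 1/124 (m = 1/(-125 - 10 + 259) = 1/124 ≈ 0.0080645)
1/(E + m) = 1/(-34856 + 1/124) = 1/(-4322143/124) = -124/4322143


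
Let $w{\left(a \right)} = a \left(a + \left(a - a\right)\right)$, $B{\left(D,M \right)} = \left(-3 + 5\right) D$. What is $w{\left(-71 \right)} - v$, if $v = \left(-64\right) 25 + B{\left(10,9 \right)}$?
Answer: $6621$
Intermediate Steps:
$B{\left(D,M \right)} = 2 D$
$w{\left(a \right)} = a^{2}$ ($w{\left(a \right)} = a \left(a + 0\right) = a a = a^{2}$)
$v = -1580$ ($v = \left(-64\right) 25 + 2 \cdot 10 = -1600 + 20 = -1580$)
$w{\left(-71 \right)} - v = \left(-71\right)^{2} - -1580 = 5041 + 1580 = 6621$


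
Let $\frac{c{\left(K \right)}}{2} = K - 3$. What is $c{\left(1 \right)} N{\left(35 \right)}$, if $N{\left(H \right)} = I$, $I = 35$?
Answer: $-140$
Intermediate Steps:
$N{\left(H \right)} = 35$
$c{\left(K \right)} = -6 + 2 K$ ($c{\left(K \right)} = 2 \left(K - 3\right) = 2 \left(-3 + K\right) = -6 + 2 K$)
$c{\left(1 \right)} N{\left(35 \right)} = \left(-6 + 2 \cdot 1\right) 35 = \left(-6 + 2\right) 35 = \left(-4\right) 35 = -140$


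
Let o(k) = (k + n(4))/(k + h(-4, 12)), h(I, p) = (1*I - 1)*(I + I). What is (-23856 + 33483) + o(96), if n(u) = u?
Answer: 327343/34 ≈ 9627.7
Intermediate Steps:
h(I, p) = 2*I*(-1 + I) (h(I, p) = (I - 1)*(2*I) = (-1 + I)*(2*I) = 2*I*(-1 + I))
o(k) = (4 + k)/(40 + k) (o(k) = (k + 4)/(k + 2*(-4)*(-1 - 4)) = (4 + k)/(k + 2*(-4)*(-5)) = (4 + k)/(k + 40) = (4 + k)/(40 + k))
(-23856 + 33483) + o(96) = (-23856 + 33483) + (4 + 96)/(40 + 96) = 9627 + 100/136 = 9627 + (1/136)*100 = 9627 + 25/34 = 327343/34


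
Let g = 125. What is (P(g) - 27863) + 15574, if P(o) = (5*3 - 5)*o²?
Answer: 143961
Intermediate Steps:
P(o) = 10*o² (P(o) = (15 - 5)*o² = 10*o²)
(P(g) - 27863) + 15574 = (10*125² - 27863) + 15574 = (10*15625 - 27863) + 15574 = (156250 - 27863) + 15574 = 128387 + 15574 = 143961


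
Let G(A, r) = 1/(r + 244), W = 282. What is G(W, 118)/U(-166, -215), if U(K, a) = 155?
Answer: 1/56110 ≈ 1.7822e-5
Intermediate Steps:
G(A, r) = 1/(244 + r)
G(W, 118)/U(-166, -215) = 1/((244 + 118)*155) = (1/155)/362 = (1/362)*(1/155) = 1/56110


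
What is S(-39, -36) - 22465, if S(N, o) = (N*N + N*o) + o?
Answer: -19576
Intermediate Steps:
S(N, o) = o + N² + N*o (S(N, o) = (N² + N*o) + o = o + N² + N*o)
S(-39, -36) - 22465 = (-36 + (-39)² - 39*(-36)) - 22465 = (-36 + 1521 + 1404) - 22465 = 2889 - 22465 = -19576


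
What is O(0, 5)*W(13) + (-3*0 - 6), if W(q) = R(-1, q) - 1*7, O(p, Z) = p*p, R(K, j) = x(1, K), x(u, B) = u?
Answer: -6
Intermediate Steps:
R(K, j) = 1
O(p, Z) = p**2
W(q) = -6 (W(q) = 1 - 1*7 = 1 - 7 = -6)
O(0, 5)*W(13) + (-3*0 - 6) = 0**2*(-6) + (-3*0 - 6) = 0*(-6) + (0 - 6) = 0 - 6 = -6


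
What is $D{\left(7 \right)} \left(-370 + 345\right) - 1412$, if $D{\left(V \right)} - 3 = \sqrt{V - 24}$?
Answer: $-1487 - 25 i \sqrt{17} \approx -1487.0 - 103.08 i$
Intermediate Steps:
$D{\left(V \right)} = 3 + \sqrt{-24 + V}$ ($D{\left(V \right)} = 3 + \sqrt{V - 24} = 3 + \sqrt{-24 + V}$)
$D{\left(7 \right)} \left(-370 + 345\right) - 1412 = \left(3 + \sqrt{-24 + 7}\right) \left(-370 + 345\right) - 1412 = \left(3 + \sqrt{-17}\right) \left(-25\right) - 1412 = \left(3 + i \sqrt{17}\right) \left(-25\right) - 1412 = \left(-75 - 25 i \sqrt{17}\right) - 1412 = -1487 - 25 i \sqrt{17}$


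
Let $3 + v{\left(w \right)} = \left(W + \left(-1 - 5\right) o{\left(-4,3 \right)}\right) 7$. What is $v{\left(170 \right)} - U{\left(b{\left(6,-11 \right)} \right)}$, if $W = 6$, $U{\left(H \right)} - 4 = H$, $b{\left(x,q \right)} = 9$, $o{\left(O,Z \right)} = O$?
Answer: $194$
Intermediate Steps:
$U{\left(H \right)} = 4 + H$
$v{\left(w \right)} = 207$ ($v{\left(w \right)} = -3 + \left(6 + \left(-1 - 5\right) \left(-4\right)\right) 7 = -3 + \left(6 - -24\right) 7 = -3 + \left(6 + 24\right) 7 = -3 + 30 \cdot 7 = -3 + 210 = 207$)
$v{\left(170 \right)} - U{\left(b{\left(6,-11 \right)} \right)} = 207 - \left(4 + 9\right) = 207 - 13 = 194$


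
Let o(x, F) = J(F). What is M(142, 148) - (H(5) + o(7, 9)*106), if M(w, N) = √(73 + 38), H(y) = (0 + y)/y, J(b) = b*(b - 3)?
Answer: -5725 + √111 ≈ -5714.5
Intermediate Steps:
J(b) = b*(-3 + b)
o(x, F) = F*(-3 + F)
H(y) = 1 (H(y) = y/y = 1)
M(w, N) = √111
M(142, 148) - (H(5) + o(7, 9)*106) = √111 - (1 + (9*(-3 + 9))*106) = √111 - (1 + (9*6)*106) = √111 - (1 + 54*106) = √111 - (1 + 5724) = √111 - 1*5725 = √111 - 5725 = -5725 + √111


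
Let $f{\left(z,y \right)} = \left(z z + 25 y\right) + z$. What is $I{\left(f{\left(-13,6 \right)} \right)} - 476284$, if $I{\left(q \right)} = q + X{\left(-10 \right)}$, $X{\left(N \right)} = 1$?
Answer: $-475977$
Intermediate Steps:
$f{\left(z,y \right)} = z + z^{2} + 25 y$ ($f{\left(z,y \right)} = \left(z^{2} + 25 y\right) + z = z + z^{2} + 25 y$)
$I{\left(q \right)} = 1 + q$ ($I{\left(q \right)} = q + 1 = 1 + q$)
$I{\left(f{\left(-13,6 \right)} \right)} - 476284 = \left(1 + \left(-13 + \left(-13\right)^{2} + 25 \cdot 6\right)\right) - 476284 = \left(1 + \left(-13 + 169 + 150\right)\right) - 476284 = \left(1 + 306\right) - 476284 = 307 - 476284 = -475977$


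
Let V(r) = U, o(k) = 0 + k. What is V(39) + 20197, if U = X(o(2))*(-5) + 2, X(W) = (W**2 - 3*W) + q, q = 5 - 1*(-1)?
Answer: 20179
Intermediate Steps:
q = 6 (q = 5 + 1 = 6)
o(k) = k
X(W) = 6 + W**2 - 3*W (X(W) = (W**2 - 3*W) + 6 = 6 + W**2 - 3*W)
U = -18 (U = (6 + 2**2 - 3*2)*(-5) + 2 = (6 + 4 - 6)*(-5) + 2 = 4*(-5) + 2 = -20 + 2 = -18)
V(r) = -18
V(39) + 20197 = -18 + 20197 = 20179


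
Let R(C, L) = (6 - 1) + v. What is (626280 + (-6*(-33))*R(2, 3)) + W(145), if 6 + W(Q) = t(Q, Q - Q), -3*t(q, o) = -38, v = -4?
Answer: 1879454/3 ≈ 6.2649e+5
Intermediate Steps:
t(q, o) = 38/3 (t(q, o) = -⅓*(-38) = 38/3)
R(C, L) = 1 (R(C, L) = (6 - 1) - 4 = 5 - 4 = 1)
W(Q) = 20/3 (W(Q) = -6 + 38/3 = 20/3)
(626280 + (-6*(-33))*R(2, 3)) + W(145) = (626280 - 6*(-33)*1) + 20/3 = (626280 + 198*1) + 20/3 = (626280 + 198) + 20/3 = 626478 + 20/3 = 1879454/3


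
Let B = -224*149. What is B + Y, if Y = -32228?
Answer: -65604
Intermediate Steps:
B = -33376
B + Y = -33376 - 32228 = -65604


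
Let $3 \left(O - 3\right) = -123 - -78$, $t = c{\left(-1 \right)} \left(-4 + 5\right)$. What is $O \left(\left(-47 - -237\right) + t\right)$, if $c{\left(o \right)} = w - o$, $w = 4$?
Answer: $-2340$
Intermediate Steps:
$c{\left(o \right)} = 4 - o$
$t = 5$ ($t = \left(4 - -1\right) \left(-4 + 5\right) = \left(4 + 1\right) 1 = 5 \cdot 1 = 5$)
$O = -12$ ($O = 3 + \frac{-123 - -78}{3} = 3 + \frac{-123 + 78}{3} = 3 + \frac{1}{3} \left(-45\right) = 3 - 15 = -12$)
$O \left(\left(-47 - -237\right) + t\right) = - 12 \left(\left(-47 - -237\right) + 5\right) = - 12 \left(\left(-47 + 237\right) + 5\right) = - 12 \left(190 + 5\right) = \left(-12\right) 195 = -2340$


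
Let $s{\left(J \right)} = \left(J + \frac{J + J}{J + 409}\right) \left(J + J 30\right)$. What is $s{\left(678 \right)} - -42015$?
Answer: $\frac{15564142461}{1087} \approx 1.4318 \cdot 10^{7}$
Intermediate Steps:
$s{\left(J \right)} = 31 J \left(J + \frac{2 J}{409 + J}\right)$ ($s{\left(J \right)} = \left(J + \frac{2 J}{409 + J}\right) \left(J + 30 J\right) = \left(J + \frac{2 J}{409 + J}\right) 31 J = 31 J \left(J + \frac{2 J}{409 + J}\right)$)
$s{\left(678 \right)} - -42015 = \frac{31 \cdot 678^{2} \left(411 + 678\right)}{409 + 678} - -42015 = 31 \cdot 459684 \cdot \frac{1}{1087} \cdot 1089 + 42015 = \frac{15518472156}{1087} + 42015 = \frac{15564142461}{1087}$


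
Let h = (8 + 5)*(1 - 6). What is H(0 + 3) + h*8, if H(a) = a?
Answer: -517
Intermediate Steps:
h = -65 (h = 13*(-5) = -65)
H(0 + 3) + h*8 = (0 + 3) - 65*8 = 3 - 520 = -517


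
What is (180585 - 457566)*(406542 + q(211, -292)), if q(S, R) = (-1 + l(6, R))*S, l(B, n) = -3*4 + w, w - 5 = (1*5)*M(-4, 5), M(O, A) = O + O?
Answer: -109799146134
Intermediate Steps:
M(O, A) = 2*O
w = -35 (w = 5 + (1*5)*(2*(-4)) = 5 + 5*(-8) = 5 - 40 = -35)
l(B, n) = -47 (l(B, n) = -3*4 - 35 = -12 - 35 = -47)
q(S, R) = -48*S (q(S, R) = (-1 - 47)*S = -48*S)
(180585 - 457566)*(406542 + q(211, -292)) = (180585 - 457566)*(406542 - 48*211) = -276981*(406542 - 10128) = -276981*396414 = -109799146134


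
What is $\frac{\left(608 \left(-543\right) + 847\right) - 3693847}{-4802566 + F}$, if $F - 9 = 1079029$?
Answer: $\frac{167631}{155147} \approx 1.0805$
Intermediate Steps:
$F = 1079038$ ($F = 9 + 1079029 = 1079038$)
$\frac{\left(608 \left(-543\right) + 847\right) - 3693847}{-4802566 + F} = \frac{\left(608 \left(-543\right) + 847\right) - 3693847}{-4802566 + 1079038} = \frac{\left(-330144 + 847\right) - 3693847}{-3723528} = \left(-329297 - 3693847\right) \left(- \frac{1}{3723528}\right) = \left(-4023144\right) \left(- \frac{1}{3723528}\right) = \frac{167631}{155147}$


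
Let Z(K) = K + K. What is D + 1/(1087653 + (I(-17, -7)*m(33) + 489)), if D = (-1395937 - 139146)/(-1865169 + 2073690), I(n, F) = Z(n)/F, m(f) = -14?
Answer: -1670283691621/226886278554 ≈ -7.3618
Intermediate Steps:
Z(K) = 2*K
I(n, F) = 2*n/F (I(n, F) = (2*n)/F = 2*n/F)
D = -1535083/208521 ≈ -7.3618
D + 1/(1087653 + (I(-17, -7)*m(33) + 489)) = -1535083/208521 + 1/(1087653 + ((2*(-17)/(-7))*(-14) + 489)) = -1535083/208521 + 1/(1087653 + ((2*(-17)*(-1/7))*(-14) + 489)) = -1535083/208521 + 1/(1087653 + ((34/7)*(-14) + 489)) = -1535083/208521 + 1/(1087653 + (-68 + 489)) = -1535083/208521 + 1/(1087653 + 421) = -1535083/208521 + 1/1088074 = -1670283691621/226886278554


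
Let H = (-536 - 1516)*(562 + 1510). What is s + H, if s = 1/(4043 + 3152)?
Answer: -30591298079/7195 ≈ -4.2517e+6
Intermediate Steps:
H = -4251744 (H = -2052*2072 = -4251744)
s = 1/7195 ≈ 0.00013899
s + H = 1/7195 - 4251744 = -30591298079/7195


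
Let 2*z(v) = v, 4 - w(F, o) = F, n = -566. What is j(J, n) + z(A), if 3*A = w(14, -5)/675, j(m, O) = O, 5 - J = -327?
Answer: -229231/405 ≈ -566.00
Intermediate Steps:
J = 332 (J = 5 - 1*(-327) = 5 + 327 = 332)
w(F, o) = 4 - F
A = -2/405 (A = ((4 - 1*14)/675)/3 = ((4 - 14)*(1/675))/3 = (-10*1/675)/3 = (1/3)*(-2/135) = -2/405 ≈ -0.0049383)
z(v) = v/2
j(J, n) + z(A) = -566 + (1/2)*(-2/405) = -566 - 1/405 = -229231/405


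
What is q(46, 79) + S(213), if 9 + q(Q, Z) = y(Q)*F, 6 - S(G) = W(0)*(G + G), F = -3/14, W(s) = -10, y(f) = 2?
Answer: 29796/7 ≈ 4256.6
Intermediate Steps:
F = -3/14 (F = -3*1/14 = -3/14 ≈ -0.21429)
S(G) = 6 + 20*G (S(G) = 6 - (-10)*(G + G) = 6 - (-10)*2*G = 6 - (-20)*G = 6 + 20*G)
q(Q, Z) = -66/7 (q(Q, Z) = -9 + 2*(-3/14) = -9 - 3/7 = -66/7)
q(46, 79) + S(213) = -66/7 + (6 + 20*213) = -66/7 + (6 + 4260) = -66/7 + 4266 = 29796/7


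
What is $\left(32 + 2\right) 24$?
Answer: $816$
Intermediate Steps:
$\left(32 + 2\right) 24 = 34 \cdot 24 = 816$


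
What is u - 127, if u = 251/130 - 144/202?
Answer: -1651519/13130 ≈ -125.78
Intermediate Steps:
u = 15991/13130 (u = 251*(1/130) - 144*1/202 = 251/130 - 72/101 = 15991/13130 ≈ 1.2179)
u - 127 = 15991/13130 - 127 = -1651519/13130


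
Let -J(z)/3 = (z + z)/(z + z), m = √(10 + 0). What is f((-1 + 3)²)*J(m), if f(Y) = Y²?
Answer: -48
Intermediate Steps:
m = √10 ≈ 3.1623
J(z) = -3 (J(z) = -3*(z + z)/(z + z) = -3*2*z/(2*z) = -3*2*z*1/(2*z) = -3*1 = -3)
f((-1 + 3)²)*J(m) = ((-1 + 3)²)²*(-3) = (2²)²*(-3) = 4²*(-3) = 16*(-3) = -48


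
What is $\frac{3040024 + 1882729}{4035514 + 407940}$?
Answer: $\frac{4922753}{4443454} \approx 1.1079$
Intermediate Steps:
$\frac{3040024 + 1882729}{4035514 + 407940} = \frac{4922753}{4443454}$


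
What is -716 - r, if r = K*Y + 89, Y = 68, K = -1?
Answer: -737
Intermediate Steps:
r = 21 (r = -1*68 + 89 = -68 + 89 = 21)
-716 - r = -716 - 1*21 = -716 - 21 = -737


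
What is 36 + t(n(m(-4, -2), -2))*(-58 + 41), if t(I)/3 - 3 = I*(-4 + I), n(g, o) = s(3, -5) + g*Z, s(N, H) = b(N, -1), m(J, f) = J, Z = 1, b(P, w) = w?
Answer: -2412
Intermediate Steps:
s(N, H) = -1
n(g, o) = -1 + g (n(g, o) = -1 + g*1 = -1 + g)
t(I) = 9 + 3*I*(-4 + I) (t(I) = 9 + 3*(I*(-4 + I)) = 9 + 3*I*(-4 + I))
36 + t(n(m(-4, -2), -2))*(-58 + 41) = 36 + (9 - 12*(-1 - 4) + 3*(-1 - 4)**2)*(-58 + 41) = 36 + (9 - 12*(-5) + 3*(-5)**2)*(-17) = 36 + (9 + 60 + 3*25)*(-17) = 36 + (9 + 60 + 75)*(-17) = 36 + 144*(-17) = 36 - 2448 = -2412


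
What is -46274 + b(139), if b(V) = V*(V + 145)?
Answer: -6798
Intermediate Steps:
b(V) = V*(145 + V)
-46274 + b(139) = -46274 + 139*(145 + 139) = -46274 + 139*284 = -46274 + 39476 = -6798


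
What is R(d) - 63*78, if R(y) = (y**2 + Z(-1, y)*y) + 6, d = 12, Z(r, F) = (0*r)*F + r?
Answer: -4776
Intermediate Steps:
Z(r, F) = r (Z(r, F) = 0*F + r = 0 + r = r)
R(y) = 6 + y**2 - y (R(y) = (y**2 - y) + 6 = 6 + y**2 - y)
R(d) - 63*78 = (6 + 12**2 - 1*12) - 63*78 = (6 + 144 - 12) - 4914 = 138 - 4914 = -4776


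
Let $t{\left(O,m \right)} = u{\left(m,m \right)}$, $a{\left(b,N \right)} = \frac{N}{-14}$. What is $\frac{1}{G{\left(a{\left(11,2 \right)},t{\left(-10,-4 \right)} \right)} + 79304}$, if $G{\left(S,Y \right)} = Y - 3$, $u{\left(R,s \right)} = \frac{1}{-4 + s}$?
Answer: $\frac{8}{634407} \approx 1.261 \cdot 10^{-5}$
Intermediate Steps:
$a{\left(b,N \right)} = - \frac{N}{14}$ ($a{\left(b,N \right)} = N \left(- \frac{1}{14}\right) = - \frac{N}{14}$)
$t{\left(O,m \right)} = \frac{1}{-4 + m}$
$G{\left(S,Y \right)} = -3 + Y$ ($G{\left(S,Y \right)} = Y - 3 = -3 + Y$)
$\frac{1}{G{\left(a{\left(11,2 \right)},t{\left(-10,-4 \right)} \right)} + 79304} = \frac{1}{\left(-3 + \frac{1}{-4 - 4}\right) + 79304} = \frac{1}{\left(-3 + \frac{1}{-8}\right) + 79304} = \frac{1}{\left(-3 - \frac{1}{8}\right) + 79304} = \frac{1}{- \frac{25}{8} + 79304} = \frac{1}{\frac{634407}{8}} = \frac{8}{634407}$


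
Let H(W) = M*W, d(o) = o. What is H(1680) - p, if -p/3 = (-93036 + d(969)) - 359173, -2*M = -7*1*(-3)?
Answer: -1371360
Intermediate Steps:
M = -21/2 (M = -(-7*1)*(-3)/2 = -(-7)*(-3)/2 = -1/2*21 = -21/2 ≈ -10.500)
p = 1353720 (p = -3*((-93036 + 969) - 359173) = -3*(-92067 - 359173) = -3*(-451240) = 1353720)
H(W) = -21*W/2
H(1680) - p = -21/2*1680 - 1*1353720 = -17640 - 1353720 = -1371360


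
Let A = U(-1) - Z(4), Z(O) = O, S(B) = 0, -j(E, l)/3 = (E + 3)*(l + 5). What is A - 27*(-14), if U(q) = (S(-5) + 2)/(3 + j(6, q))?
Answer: 39268/105 ≈ 373.98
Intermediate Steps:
j(E, l) = -3*(3 + E)*(5 + l) (j(E, l) = -3*(E + 3)*(l + 5) = -3*(3 + E)*(5 + l))
U(q) = 2/(-132 - 27*q) (U(q) = (0 + 2)/(3 + (-45 - 15*6 - 9*q - 3*6*q)) = 2/(3 + (-45 - 90 - 9*q - 18*q)) = 2/(3 + (-135 - 27*q)) = 2/(-132 - 27*q))
A = -422/105 (A = -2/(132 + 27*(-1)) - 1*4 = -2/(132 - 27) - 4 = -2/105 - 4 = -422/105 ≈ -4.0191)
A - 27*(-14) = -422/105 - 27*(-14) = -422/105 - 1*(-378) = -422/105 + 378 = 39268/105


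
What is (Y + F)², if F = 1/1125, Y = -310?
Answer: 121625865001/1265625 ≈ 96100.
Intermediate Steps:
F = 1/1125 ≈ 0.00088889
(Y + F)² = (-310 + 1/1125)² = (-348749/1125)² = 121625865001/1265625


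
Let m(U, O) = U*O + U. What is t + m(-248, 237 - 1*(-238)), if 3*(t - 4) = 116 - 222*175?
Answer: -392866/3 ≈ -1.3096e+5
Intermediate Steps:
m(U, O) = U + O*U (m(U, O) = O*U + U = U + O*U)
t = -38722/3 (t = 4 + (116 - 222*175)/3 = 4 + (116 - 38850)/3 = 4 + (⅓)*(-38734) = 4 - 38734/3 = -38722/3 ≈ -12907.)
t + m(-248, 237 - 1*(-238)) = -38722/3 - 248*(1 + (237 - 1*(-238))) = -38722/3 - 248*(1 + (237 + 238)) = -38722/3 - 248*(1 + 475) = -38722/3 - 248*476 = -38722/3 - 118048 = -392866/3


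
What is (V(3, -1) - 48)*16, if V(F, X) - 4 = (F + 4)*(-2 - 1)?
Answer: -1040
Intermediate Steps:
V(F, X) = -8 - 3*F (V(F, X) = 4 + (F + 4)*(-2 - 1) = 4 + (4 + F)*(-3) = 4 + (-12 - 3*F) = -8 - 3*F)
(V(3, -1) - 48)*16 = ((-8 - 3*3) - 48)*16 = ((-8 - 9) - 48)*16 = (-17 - 48)*16 = -65*16 = -1040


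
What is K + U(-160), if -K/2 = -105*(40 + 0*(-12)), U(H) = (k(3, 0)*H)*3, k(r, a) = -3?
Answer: 9840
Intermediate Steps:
U(H) = -9*H (U(H) = -3*H*3 = -9*H)
K = 8400 (K = -(-210)*(40 + 0*(-12)) = -(-210)*(40 + 0) = -(-210)*40 = -2*(-4200) = 8400)
K + U(-160) = 8400 - 9*(-160) = 8400 + 1440 = 9840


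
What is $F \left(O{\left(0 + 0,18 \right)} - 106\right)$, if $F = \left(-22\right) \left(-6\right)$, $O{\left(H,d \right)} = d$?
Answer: $-11616$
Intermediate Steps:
$F = 132$
$F \left(O{\left(0 + 0,18 \right)} - 106\right) = 132 \left(18 - 106\right) = 132 \left(-88\right) = -11616$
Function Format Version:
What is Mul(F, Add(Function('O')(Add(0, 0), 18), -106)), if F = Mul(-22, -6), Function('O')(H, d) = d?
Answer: -11616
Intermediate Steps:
F = 132
Mul(F, Add(Function('O')(Add(0, 0), 18), -106)) = Mul(132, Add(18, -106)) = Mul(132, -88) = -11616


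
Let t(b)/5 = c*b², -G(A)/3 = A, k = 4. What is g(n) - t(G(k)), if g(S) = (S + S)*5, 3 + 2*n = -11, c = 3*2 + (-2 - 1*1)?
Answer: -2230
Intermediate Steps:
G(A) = -3*A
c = 3 (c = 6 + (-2 - 1) = 6 - 3 = 3)
t(b) = 15*b² (t(b) = 5*(3*b²) = 15*b²)
n = -7 (n = -3/2 + (½)*(-11) = -3/2 - 11/2 = -7)
g(S) = 10*S (g(S) = (2*S)*5 = 10*S)
g(n) - t(G(k)) = 10*(-7) - 15*(-3*4)² = -70 - 15*(-12)² = -70 - 15*144 = -70 - 1*2160 = -70 - 2160 = -2230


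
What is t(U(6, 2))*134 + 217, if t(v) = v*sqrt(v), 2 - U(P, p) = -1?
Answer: 217 + 402*sqrt(3) ≈ 913.28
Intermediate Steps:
U(P, p) = 3 (U(P, p) = 2 - 1*(-1) = 2 + 1 = 3)
t(v) = v**(3/2)
t(U(6, 2))*134 + 217 = 3**(3/2)*134 + 217 = (3*sqrt(3))*134 + 217 = 402*sqrt(3) + 217 = 217 + 402*sqrt(3)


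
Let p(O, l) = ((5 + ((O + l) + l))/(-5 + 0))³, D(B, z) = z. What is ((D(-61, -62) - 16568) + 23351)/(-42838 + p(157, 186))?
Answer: -840125/157628054 ≈ -0.0053298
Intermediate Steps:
p(O, l) = (-1 - 2*l/5 - O/5)³ (p(O, l) = ((5 + (O + 2*l))/(-5))³ = ((5 + O + 2*l)*(-⅕))³ = (-1 - 2*l/5 - O/5)³)
((D(-61, -62) - 16568) + 23351)/(-42838 + p(157, 186)) = ((-62 - 16568) + 23351)/(-42838 - (5 + 157 + 2*186)³/125) = (-16630 + 23351)/(-42838 - (5 + 157 + 372)³/125) = 6721/(-42838 - 1/125*534³) = 6721/(-42838 - 1/125*152273304) = 6721/(-42838 - 152273304/125) = 6721/(-157628054/125) = 6721*(-125/157628054) = -840125/157628054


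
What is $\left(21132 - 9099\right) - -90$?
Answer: $12123$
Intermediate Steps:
$\left(21132 - 9099\right) - -90 = 12033 + \left(147 - 57\right) = 12033 + 90 = 12123$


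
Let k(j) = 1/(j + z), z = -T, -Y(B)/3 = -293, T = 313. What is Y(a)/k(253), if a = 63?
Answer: -52740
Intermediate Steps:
Y(B) = 879 (Y(B) = -3*(-293) = 879)
z = -313 (z = -1*313 = -313)
k(j) = 1/(-313 + j) (k(j) = 1/(j - 313) = 1/(-313 + j))
Y(a)/k(253) = 879/(1/(-313 + 253)) = 879/(1/(-60)) = 879/(-1/60) = 879*(-60) = -52740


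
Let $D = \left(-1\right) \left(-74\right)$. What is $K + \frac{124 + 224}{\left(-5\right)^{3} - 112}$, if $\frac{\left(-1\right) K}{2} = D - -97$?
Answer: $- \frac{27134}{79} \approx -343.47$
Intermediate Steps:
$D = 74$
$K = -342$ ($K = - 2 \left(74 - -97\right) = - 2 \left(74 + 97\right) = \left(-2\right) 171 = -342$)
$K + \frac{124 + 224}{\left(-5\right)^{3} - 112} = -342 + \frac{124 + 224}{\left(-5\right)^{3} - 112} = -342 + \frac{348}{-125 - 112} = -342 + \frac{348}{-237} = -342 + 348 \left(- \frac{1}{237}\right) = -342 - \frac{116}{79} = - \frac{27134}{79}$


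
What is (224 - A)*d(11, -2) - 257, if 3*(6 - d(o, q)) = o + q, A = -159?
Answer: 892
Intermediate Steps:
d(o, q) = 6 - o/3 - q/3 (d(o, q) = 6 - (o + q)/3 = 6 + (-o/3 - q/3) = 6 - o/3 - q/3)
(224 - A)*d(11, -2) - 257 = (224 - 1*(-159))*(6 - 1/3*11 - 1/3*(-2)) - 257 = (224 + 159)*(6 - 11/3 + 2/3) - 257 = 383*3 - 257 = 1149 - 257 = 892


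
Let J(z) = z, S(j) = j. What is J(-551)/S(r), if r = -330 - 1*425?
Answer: 551/755 ≈ 0.72980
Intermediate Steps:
r = -755 (r = -330 - 425 = -755)
J(-551)/S(r) = -551/(-755) = -551*(-1/755) = 551/755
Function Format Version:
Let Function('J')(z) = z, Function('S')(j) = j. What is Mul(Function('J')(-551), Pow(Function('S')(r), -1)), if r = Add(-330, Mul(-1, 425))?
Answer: Rational(551, 755) ≈ 0.72980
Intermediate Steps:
r = -755 (r = Add(-330, -425) = -755)
Mul(Function('J')(-551), Pow(Function('S')(r), -1)) = Mul(-551, Pow(-755, -1)) = Mul(-551, Rational(-1, 755)) = Rational(551, 755)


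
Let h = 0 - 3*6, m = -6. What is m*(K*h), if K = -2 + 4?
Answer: 216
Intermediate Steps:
K = 2
h = -18 (h = 0 - 18 = -18)
m*(K*h) = -12*(-18) = -6*(-36) = 216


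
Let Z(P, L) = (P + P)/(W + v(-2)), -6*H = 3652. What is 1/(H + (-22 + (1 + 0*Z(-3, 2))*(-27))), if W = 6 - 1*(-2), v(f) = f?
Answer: -3/1973 ≈ -0.0015205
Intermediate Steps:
H = -1826/3 (H = -⅙*3652 = -1826/3 ≈ -608.67)
W = 8 (W = 6 + 2 = 8)
Z(P, L) = P/3 (Z(P, L) = (P + P)/(8 - 2) = (2*P)/6 = (2*P)*(⅙) = P/3)
1/(H + (-22 + (1 + 0*Z(-3, 2))*(-27))) = 1/(-1826/3 + (-22 + (1 + 0*((⅓)*(-3)))*(-27))) = 1/(-1826/3 + (-22 + (1 + 0*(-1))*(-27))) = 1/(-1826/3 + (-22 + (1 + 0)*(-27))) = 1/(-1826/3 + (-22 + 1*(-27))) = 1/(-1826/3 + (-22 - 27)) = 1/(-1826/3 - 49) = 1/(-1973/3) = -3/1973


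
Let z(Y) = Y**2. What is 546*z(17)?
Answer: 157794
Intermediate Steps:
546*z(17) = 546*17**2 = 546*289 = 157794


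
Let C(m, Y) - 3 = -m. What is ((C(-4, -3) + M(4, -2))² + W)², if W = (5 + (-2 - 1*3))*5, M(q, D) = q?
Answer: 14641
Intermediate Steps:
C(m, Y) = 3 - m
W = 0 (W = (5 + (-2 - 3))*5 = (5 - 5)*5 = 0*5 = 0)
((C(-4, -3) + M(4, -2))² + W)² = (((3 - 1*(-4)) + 4)² + 0)² = (((3 + 4) + 4)² + 0)² = ((7 + 4)² + 0)² = (11² + 0)² = (121 + 0)² = 121² = 14641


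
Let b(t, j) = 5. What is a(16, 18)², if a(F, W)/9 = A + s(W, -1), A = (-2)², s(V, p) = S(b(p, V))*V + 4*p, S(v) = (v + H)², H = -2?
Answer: 2125764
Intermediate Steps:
S(v) = (-2 + v)² (S(v) = (v - 2)² = (-2 + v)²)
s(V, p) = 4*p + 9*V (s(V, p) = (-2 + 5)²*V + 4*p = 3²*V + 4*p = 9*V + 4*p = 4*p + 9*V)
A = 4
a(F, W) = 81*W (a(F, W) = 9*(4 + (4*(-1) + 9*W)) = 9*(4 + (-4 + 9*W)) = 9*(9*W) = 81*W)
a(16, 18)² = (81*18)² = 1458² = 2125764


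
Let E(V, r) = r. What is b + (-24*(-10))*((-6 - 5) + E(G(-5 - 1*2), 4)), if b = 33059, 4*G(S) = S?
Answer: 31379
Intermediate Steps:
G(S) = S/4
b + (-24*(-10))*((-6 - 5) + E(G(-5 - 1*2), 4)) = 33059 + (-24*(-10))*((-6 - 5) + 4) = 33059 + 240*(-11 + 4) = 33059 + 240*(-7) = 33059 - 1680 = 31379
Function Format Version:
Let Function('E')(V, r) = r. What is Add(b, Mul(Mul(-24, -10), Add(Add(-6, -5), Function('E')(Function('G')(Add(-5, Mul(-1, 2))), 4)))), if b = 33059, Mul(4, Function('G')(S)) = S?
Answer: 31379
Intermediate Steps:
Function('G')(S) = Mul(Rational(1, 4), S)
Add(b, Mul(Mul(-24, -10), Add(Add(-6, -5), Function('E')(Function('G')(Add(-5, Mul(-1, 2))), 4)))) = Add(33059, Mul(Mul(-24, -10), Add(Add(-6, -5), 4))) = Add(33059, Mul(240, Add(-11, 4))) = Add(33059, Mul(240, -7)) = Add(33059, -1680) = 31379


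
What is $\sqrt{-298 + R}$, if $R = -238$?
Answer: $2 i \sqrt{134} \approx 23.152 i$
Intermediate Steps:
$\sqrt{-298 + R} = \sqrt{-298 - 238} = \sqrt{-536} = 2 i \sqrt{134}$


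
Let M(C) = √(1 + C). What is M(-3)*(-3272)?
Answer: -3272*I*√2 ≈ -4627.3*I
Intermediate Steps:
M(-3)*(-3272) = √(1 - 3)*(-3272) = √(-2)*(-3272) = (I*√2)*(-3272) = -3272*I*√2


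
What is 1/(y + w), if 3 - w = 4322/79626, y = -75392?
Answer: -39813/3001464418 ≈ -1.3265e-5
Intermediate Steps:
w = 117278/39813 (w = 3 - 4322/79626 = 3 - 1*2161/39813 = 3 - 2161/39813 = 117278/39813 ≈ 2.9457)
1/(y + w) = 1/(-75392 + 117278/39813) = 1/(-3001464418/39813) = -39813/3001464418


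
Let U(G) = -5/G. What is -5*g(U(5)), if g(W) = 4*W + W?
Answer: 25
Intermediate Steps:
g(W) = 5*W
-5*g(U(5)) = -25*(-5/5) = -25*(-5*1/5) = -25*(-1) = -5*(-5) = 25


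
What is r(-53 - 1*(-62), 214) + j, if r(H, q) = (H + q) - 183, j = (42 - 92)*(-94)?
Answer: 4740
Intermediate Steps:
j = 4700 (j = -50*(-94) = 4700)
r(H, q) = -183 + H + q
r(-53 - 1*(-62), 214) + j = (-183 + (-53 - 1*(-62)) + 214) + 4700 = (-183 + (-53 + 62) + 214) + 4700 = (-183 + 9 + 214) + 4700 = 40 + 4700 = 4740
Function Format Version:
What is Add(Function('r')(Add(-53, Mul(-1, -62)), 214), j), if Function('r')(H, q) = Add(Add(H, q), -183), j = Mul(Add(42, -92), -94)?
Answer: 4740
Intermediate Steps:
j = 4700 (j = Mul(-50, -94) = 4700)
Function('r')(H, q) = Add(-183, H, q)
Add(Function('r')(Add(-53, Mul(-1, -62)), 214), j) = Add(Add(-183, Add(-53, Mul(-1, -62)), 214), 4700) = Add(Add(-183, Add(-53, 62), 214), 4700) = Add(Add(-183, 9, 214), 4700) = Add(40, 4700) = 4740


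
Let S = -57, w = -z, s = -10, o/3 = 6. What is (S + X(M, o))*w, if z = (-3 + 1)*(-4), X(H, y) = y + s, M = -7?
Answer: 392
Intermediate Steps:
o = 18 (o = 3*6 = 18)
X(H, y) = -10 + y (X(H, y) = y - 10 = -10 + y)
z = 8 (z = -2*(-4) = 8)
w = -8 (w = -1*8 = -8)
(S + X(M, o))*w = (-57 + (-10 + 18))*(-8) = (-57 + 8)*(-8) = -49*(-8) = 392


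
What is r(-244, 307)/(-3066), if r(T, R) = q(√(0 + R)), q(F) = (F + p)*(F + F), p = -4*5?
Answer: -307/1533 + 20*√307/1533 ≈ 0.028329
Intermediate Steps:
p = -20
q(F) = 2*F*(-20 + F) (q(F) = (F - 20)*(F + F) = (-20 + F)*(2*F) = 2*F*(-20 + F))
r(T, R) = 2*√R*(-20 + √R) (r(T, R) = 2*√(0 + R)*(-20 + √(0 + R)) = 2*√R*(-20 + √R))
r(-244, 307)/(-3066) = (-40*√307 + 2*307)/(-3066) = (-40*√307 + 614)*(-1/3066) = (614 - 40*√307)*(-1/3066) = -307/1533 + 20*√307/1533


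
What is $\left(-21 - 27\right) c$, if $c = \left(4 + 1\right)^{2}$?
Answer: $-1200$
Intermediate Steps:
$c = 25$ ($c = 5^{2} = 25$)
$\left(-21 - 27\right) c = \left(-21 - 27\right) 25 = \left(-48\right) 25 = -1200$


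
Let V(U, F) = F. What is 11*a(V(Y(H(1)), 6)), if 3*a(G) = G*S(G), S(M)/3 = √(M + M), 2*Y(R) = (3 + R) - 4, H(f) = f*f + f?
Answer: 132*√3 ≈ 228.63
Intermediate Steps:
H(f) = f + f² (H(f) = f² + f = f + f²)
Y(R) = -½ + R/2 (Y(R) = ((3 + R) - 4)/2 = (-1 + R)/2 = -½ + R/2)
S(M) = 3*√2*√M (S(M) = 3*√(M + M) = 3*√(2*M) = 3*(√2*√M) = 3*√2*√M)
a(G) = √2*G^(3/2) (a(G) = (G*(3*√2*√G))/3 = (3*√2*G^(3/2))/3 = √2*G^(3/2))
11*a(V(Y(H(1)), 6)) = 11*(√2*6^(3/2)) = 11*(√2*(6*√6)) = 11*(12*√3) = 132*√3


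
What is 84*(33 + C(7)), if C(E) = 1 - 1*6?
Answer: 2352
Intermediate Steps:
C(E) = -5 (C(E) = 1 - 6 = -5)
84*(33 + C(7)) = 84*(33 - 5) = 84*28 = 2352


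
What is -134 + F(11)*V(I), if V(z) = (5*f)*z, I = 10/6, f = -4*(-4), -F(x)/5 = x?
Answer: -22402/3 ≈ -7467.3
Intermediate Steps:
F(x) = -5*x
f = 16
I = 5/3 (I = 10*(1/6) = 5/3 ≈ 1.6667)
V(z) = 80*z (V(z) = (5*16)*z = 80*z)
-134 + F(11)*V(I) = -134 + (-5*11)*(80*(5/3)) = -134 - 55*400/3 = -134 - 22000/3 = -22402/3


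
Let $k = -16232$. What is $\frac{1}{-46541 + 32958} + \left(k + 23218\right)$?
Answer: $\frac{94890837}{13583} \approx 6986.0$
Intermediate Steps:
$\frac{1}{-46541 + 32958} + \left(k + 23218\right) = \frac{1}{-46541 + 32958} + \left(-16232 + 23218\right) = \frac{1}{-13583} + 6986 = - \frac{1}{13583} + 6986 = \frac{94890837}{13583}$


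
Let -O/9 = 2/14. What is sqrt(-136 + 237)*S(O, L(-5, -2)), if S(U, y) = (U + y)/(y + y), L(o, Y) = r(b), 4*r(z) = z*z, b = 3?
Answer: 3*sqrt(101)/14 ≈ 2.1535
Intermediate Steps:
O = -9/7 (O = -18/14 = -9*1/7 = -9/7 ≈ -1.2857)
r(z) = z**2/4 (r(z) = (z*z)/4 = z**2/4)
L(o, Y) = 9/4 (L(o, Y) = (1/4)*3**2 = (1/4)*9 = 9/4)
S(U, y) = (U + y)/(2*y) (S(U, y) = (U + y)/((2*y)) = (U + y)*(1/(2*y)) = (U + y)/(2*y))
sqrt(-136 + 237)*S(O, L(-5, -2)) = sqrt(-136 + 237)*((-9/7 + 9/4)/(2*(9/4))) = sqrt(101)*((1/2)*(4/9)*(27/28)) = sqrt(101)*(3/14) = 3*sqrt(101)/14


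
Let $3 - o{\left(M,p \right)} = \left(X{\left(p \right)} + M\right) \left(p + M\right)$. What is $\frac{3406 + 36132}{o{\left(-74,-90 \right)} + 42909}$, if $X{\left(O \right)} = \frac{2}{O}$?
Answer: $\frac{889605}{692378} \approx 1.2849$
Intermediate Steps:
$o{\left(M,p \right)} = 3 - \left(M + p\right) \left(M + \frac{2}{p}\right)$ ($o{\left(M,p \right)} = 3 - \left(\frac{2}{p} + M\right) \left(p + M\right) = 3 - \left(M + \frac{2}{p}\right) \left(M + p\right) = 3 - \left(M + p\right) \left(M + \frac{2}{p}\right)$)
$\frac{3406 + 36132}{o{\left(-74,-90 \right)} + 42909} = \frac{3406 + 36132}{\left(1 - \left(-74\right)^{2} - \left(-74\right) \left(-90\right) - - \frac{148}{-90}\right) + 42909} = \frac{39538}{\left(1 - 5476 - 6660 - \left(-148\right) \left(- \frac{1}{90}\right)\right) + 42909} = \frac{39538}{\left(1 - 5476 - 6660 - \frac{74}{45}\right) + 42909} = \frac{39538}{- \frac{546149}{45} + 42909} = \frac{39538}{\frac{1384756}{45}} = 39538 \cdot \frac{45}{1384756} = \frac{889605}{692378}$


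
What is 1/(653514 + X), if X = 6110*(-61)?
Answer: 1/280804 ≈ 3.5612e-6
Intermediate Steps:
X = -372710
1/(653514 + X) = 1/(653514 - 372710) = 1/280804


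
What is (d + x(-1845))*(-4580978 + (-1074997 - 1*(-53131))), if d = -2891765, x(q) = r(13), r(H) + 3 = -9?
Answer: 16202175413788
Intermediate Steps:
r(H) = -12 (r(H) = -3 - 9 = -12)
x(q) = -12
(d + x(-1845))*(-4580978 + (-1074997 - 1*(-53131))) = (-2891765 - 12)*(-4580978 + (-1074997 - 1*(-53131))) = -2891777*(-4580978 + (-1074997 + 53131)) = -2891777*(-4580978 - 1021866) = -2891777*(-5602844) = 16202175413788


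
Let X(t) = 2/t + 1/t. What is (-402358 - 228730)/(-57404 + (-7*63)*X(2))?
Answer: 1262176/116131 ≈ 10.869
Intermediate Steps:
X(t) = 3/t (X(t) = 2/t + 1/t = 3/t)
(-402358 - 228730)/(-57404 + (-7*63)*X(2)) = (-402358 - 228730)/(-57404 + (-7*63)*(3/2)) = -631088/(-57404 - 1323/2) = -631088/(-116131/2) = -631088*(-2/116131) = 1262176/116131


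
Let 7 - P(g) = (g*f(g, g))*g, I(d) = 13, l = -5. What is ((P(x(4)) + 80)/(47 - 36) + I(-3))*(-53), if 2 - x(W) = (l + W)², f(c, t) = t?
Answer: -12137/11 ≈ -1103.4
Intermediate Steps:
x(W) = 2 - (-5 + W)²
P(g) = 7 - g³ (P(g) = 7 - g*g*g = 7 - g²*g = 7 - g³)
((P(x(4)) + 80)/(47 - 36) + I(-3))*(-53) = (((7 - (2 - (-5 + 4)²)³) + 80)/(47 - 36) + 13)*(-53) = (((7 - (2 - 1*(-1)²)³) + 80)/11 + 13)*(-53) = (((7 - (2 - 1*1)³) + 80)*(1/11) + 13)*(-53) = (((7 - (2 - 1)³) + 80)*(1/11) + 13)*(-53) = (((7 - 1*1³) + 80)*(1/11) + 13)*(-53) = (((7 - 1*1) + 80)*(1/11) + 13)*(-53) = (((7 - 1) + 80)*(1/11) + 13)*(-53) = ((6 + 80)*(1/11) + 13)*(-53) = (86*(1/11) + 13)*(-53) = (86/11 + 13)*(-53) = (229/11)*(-53) = -12137/11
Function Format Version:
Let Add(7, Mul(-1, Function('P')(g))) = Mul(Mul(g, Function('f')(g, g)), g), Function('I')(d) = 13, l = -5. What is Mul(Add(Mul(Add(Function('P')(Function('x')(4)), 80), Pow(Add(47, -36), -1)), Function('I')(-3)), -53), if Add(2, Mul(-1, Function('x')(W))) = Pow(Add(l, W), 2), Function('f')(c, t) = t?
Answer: Rational(-12137, 11) ≈ -1103.4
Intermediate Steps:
Function('x')(W) = Add(2, Mul(-1, Pow(Add(-5, W), 2)))
Function('P')(g) = Add(7, Mul(-1, Pow(g, 3))) (Function('P')(g) = Add(7, Mul(-1, Mul(Mul(g, g), g))) = Add(7, Mul(-1, Mul(Pow(g, 2), g))) = Add(7, Mul(-1, Pow(g, 3))))
Mul(Add(Mul(Add(Function('P')(Function('x')(4)), 80), Pow(Add(47, -36), -1)), Function('I')(-3)), -53) = Mul(Add(Mul(Add(Add(7, Mul(-1, Pow(Add(2, Mul(-1, Pow(Add(-5, 4), 2))), 3))), 80), Pow(Add(47, -36), -1)), 13), -53) = Mul(Add(Mul(Add(Add(7, Mul(-1, Pow(Add(2, Mul(-1, Pow(-1, 2))), 3))), 80), Pow(11, -1)), 13), -53) = Mul(Add(Mul(Add(Add(7, Mul(-1, Pow(Add(2, Mul(-1, 1)), 3))), 80), Rational(1, 11)), 13), -53) = Mul(Add(Mul(Add(Add(7, Mul(-1, Pow(Add(2, -1), 3))), 80), Rational(1, 11)), 13), -53) = Mul(Add(Mul(Add(Add(7, Mul(-1, Pow(1, 3))), 80), Rational(1, 11)), 13), -53) = Mul(Add(Mul(Add(Add(7, Mul(-1, 1)), 80), Rational(1, 11)), 13), -53) = Mul(Add(Mul(Add(Add(7, -1), 80), Rational(1, 11)), 13), -53) = Mul(Add(Mul(Add(6, 80), Rational(1, 11)), 13), -53) = Mul(Add(Mul(86, Rational(1, 11)), 13), -53) = Mul(Add(Rational(86, 11), 13), -53) = Mul(Rational(229, 11), -53) = Rational(-12137, 11)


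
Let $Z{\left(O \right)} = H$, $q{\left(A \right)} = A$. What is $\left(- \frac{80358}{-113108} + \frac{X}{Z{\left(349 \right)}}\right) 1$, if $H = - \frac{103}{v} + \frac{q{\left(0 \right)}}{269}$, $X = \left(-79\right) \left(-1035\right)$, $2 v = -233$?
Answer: $\frac{269358096651}{2912531} \approx 92483.0$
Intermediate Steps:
$v = - \frac{233}{2}$ ($v = \frac{1}{2} \left(-233\right) = - \frac{233}{2} \approx -116.5$)
$X = 81765$
$H = \frac{206}{233}$ ($H = - \frac{103}{- \frac{233}{2}} + \frac{0}{269} = \left(-103\right) \left(- \frac{2}{233}\right) + 0 \cdot \frac{1}{269} = \frac{206}{233} + 0 = \frac{206}{233} \approx 0.88412$)
$Z{\left(O \right)} = \frac{206}{233}$
$\left(- \frac{80358}{-113108} + \frac{X}{Z{\left(349 \right)}}\right) 1 = \left(- \frac{80358}{-113108} + \frac{81765}{\frac{206}{233}}\right) 1 = \left(\left(-80358\right) \left(- \frac{1}{113108}\right) + 81765 \cdot \frac{233}{206}\right) 1 = \left(\frac{40179}{56554} + \frac{19051245}{206}\right) 1 = \frac{269358096651}{2912531} \cdot 1 = \frac{269358096651}{2912531}$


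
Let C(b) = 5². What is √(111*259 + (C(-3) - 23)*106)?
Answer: √28961 ≈ 170.18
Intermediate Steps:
C(b) = 25
√(111*259 + (C(-3) - 23)*106) = √(111*259 + (25 - 23)*106) = √(28749 + 2*106) = √(28749 + 212) = √28961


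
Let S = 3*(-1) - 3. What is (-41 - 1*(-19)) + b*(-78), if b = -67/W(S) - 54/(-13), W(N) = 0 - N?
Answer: 525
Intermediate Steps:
S = -6 (S = -3 - 3 = -6)
W(N) = -N
b = -547/78 (b = -67/((-1*(-6))) - 54/(-13) = -67/6 - 54*(-1/13) = -67*⅙ + 54/13 = -67/6 + 54/13 = -547/78 ≈ -7.0128)
(-41 - 1*(-19)) + b*(-78) = (-41 - 1*(-19)) - 547/78*(-78) = (-41 + 19) + 547 = -22 + 547 = 525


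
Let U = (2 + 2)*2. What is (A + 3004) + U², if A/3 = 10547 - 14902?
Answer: -9997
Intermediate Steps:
A = -13065 (A = 3*(10547 - 14902) = 3*(-4355) = -13065)
U = 8 (U = 4*2 = 8)
(A + 3004) + U² = (-13065 + 3004) + 8² = -10061 + 64 = -9997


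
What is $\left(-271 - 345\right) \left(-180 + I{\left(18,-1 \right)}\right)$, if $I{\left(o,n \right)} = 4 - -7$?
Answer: $104104$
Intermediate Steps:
$I{\left(o,n \right)} = 11$ ($I{\left(o,n \right)} = 4 + 7 = 11$)
$\left(-271 - 345\right) \left(-180 + I{\left(18,-1 \right)}\right) = \left(-271 - 345\right) \left(-180 + 11\right) = \left(-616\right) \left(-169\right) = 104104$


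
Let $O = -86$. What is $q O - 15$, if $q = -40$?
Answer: $3425$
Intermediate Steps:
$q O - 15 = \left(-40\right) \left(-86\right) - 15 = 3440 - 15 = 3425$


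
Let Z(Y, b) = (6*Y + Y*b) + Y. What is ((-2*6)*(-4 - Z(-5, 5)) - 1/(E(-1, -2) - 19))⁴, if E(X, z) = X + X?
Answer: 39648902235143041/194481 ≈ 2.0387e+11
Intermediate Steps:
Z(Y, b) = 7*Y + Y*b
E(X, z) = 2*X
((-2*6)*(-4 - Z(-5, 5)) - 1/(E(-1, -2) - 19))⁴ = ((-2*6)*(-4 - (-5)*(7 + 5)) - 1/(2*(-1) - 19))⁴ = (-12*(-4 - (-5)*12) - 1/(-2 - 19))⁴ = (-12*(-4 - 1*(-60)) - 1/(-21))⁴ = (-12*(-4 + 60) - 1*(-1/21))⁴ = (-12*56 + 1/21)⁴ = (-672 + 1/21)⁴ = (-14111/21)⁴ = 39648902235143041/194481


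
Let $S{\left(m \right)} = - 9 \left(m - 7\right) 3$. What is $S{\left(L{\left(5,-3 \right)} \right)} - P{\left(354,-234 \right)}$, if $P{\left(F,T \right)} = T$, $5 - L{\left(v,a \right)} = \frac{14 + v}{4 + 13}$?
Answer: $\frac{5409}{17} \approx 318.18$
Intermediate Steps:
$L{\left(v,a \right)} = \frac{71}{17} - \frac{v}{17}$ ($L{\left(v,a \right)} = 5 - \frac{14 + v}{4 + 13} = 5 - \frac{14 + v}{17} = 5 - \left(14 + v\right) \frac{1}{17} = 5 - \left(\frac{14}{17} + \frac{v}{17}\right) = \frac{71}{17} - \frac{v}{17}$)
$S{\left(m \right)} = 189 - 27 m$ ($S{\left(m \right)} = - 9 \left(-7 + m\right) 3 = \left(63 - 9 m\right) 3 = 189 - 27 m$)
$S{\left(L{\left(5,-3 \right)} \right)} - P{\left(354,-234 \right)} = \left(189 - 27 \left(\frac{71}{17} - \frac{5}{17}\right)\right) - -234 = \left(189 - 27 \left(\frac{71}{17} - \frac{5}{17}\right)\right) + 234 = \left(189 - \frac{1782}{17}\right) + 234 = \frac{1431}{17} + 234 = \frac{5409}{17}$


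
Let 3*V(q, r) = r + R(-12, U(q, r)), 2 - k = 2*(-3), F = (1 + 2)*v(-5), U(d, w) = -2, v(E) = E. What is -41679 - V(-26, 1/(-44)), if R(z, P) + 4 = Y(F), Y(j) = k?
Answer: -5501803/132 ≈ -41680.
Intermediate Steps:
F = -15 (F = (1 + 2)*(-5) = 3*(-5) = -15)
k = 8 (k = 2 - 2*(-3) = 2 - 1*(-6) = 2 + 6 = 8)
Y(j) = 8
R(z, P) = 4 (R(z, P) = -4 + 8 = 4)
V(q, r) = 4/3 + r/3 (V(q, r) = (r + 4)/3 = (4 + r)/3 = 4/3 + r/3)
-41679 - V(-26, 1/(-44)) = -41679 - (4/3 + (⅓)/(-44)) = -41679 - (4/3 + (⅓)*(-1/44)) = -41679 - (4/3 - 1/132) = -41679 - 1*175/132 = -41679 - 175/132 = -5501803/132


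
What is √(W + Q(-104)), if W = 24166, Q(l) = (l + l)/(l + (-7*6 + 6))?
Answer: √29605170/35 ≈ 155.46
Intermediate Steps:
Q(l) = 2*l/(-36 + l) (Q(l) = (2*l)/(l + (-42 + 6)) = (2*l)/(l - 36) = (2*l)/(-36 + l) = 2*l/(-36 + l))
√(W + Q(-104)) = √(24166 + 2*(-104)/(-36 - 104)) = √(24166 + 2*(-104)/(-140)) = √(24166 + 2*(-104)*(-1/140)) = √(24166 + 52/35) = √(845862/35) = √29605170/35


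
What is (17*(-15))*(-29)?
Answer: 7395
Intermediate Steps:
(17*(-15))*(-29) = -255*(-29) = 7395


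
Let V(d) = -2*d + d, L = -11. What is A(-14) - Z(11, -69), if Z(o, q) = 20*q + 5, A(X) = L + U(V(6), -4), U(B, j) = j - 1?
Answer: 1359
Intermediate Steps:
V(d) = -d
U(B, j) = -1 + j
A(X) = -16 (A(X) = -11 + (-1 - 4) = -11 - 5 = -16)
Z(o, q) = 5 + 20*q
A(-14) - Z(11, -69) = -16 - (5 + 20*(-69)) = -16 - (5 - 1380) = -16 - 1*(-1375) = -16 + 1375 = 1359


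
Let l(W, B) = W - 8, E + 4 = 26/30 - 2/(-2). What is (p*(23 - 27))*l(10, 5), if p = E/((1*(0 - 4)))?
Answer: -64/15 ≈ -4.2667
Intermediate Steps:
E = -32/15 (E = -4 + (26/30 - 2/(-2)) = -4 + (26*(1/30) - 2*(-½)) = -4 + (13/15 + 1) = -4 + 28/15 = -32/15 ≈ -2.1333)
p = 8/15 (p = -32/(15*(0 - 4)) = -32/(15*(1*(-4))) = -32/15/(-4) = -32/15*(-¼) = 8/15 ≈ 0.53333)
l(W, B) = -8 + W
(p*(23 - 27))*l(10, 5) = (8*(23 - 27)/15)*(-8 + 10) = ((8/15)*(-4))*2 = -32/15*2 = -64/15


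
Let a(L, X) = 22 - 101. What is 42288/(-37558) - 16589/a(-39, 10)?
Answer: 309854455/1483541 ≈ 208.86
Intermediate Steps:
a(L, X) = -79
42288/(-37558) - 16589/a(-39, 10) = 42288/(-37558) - 16589/(-79) = 42288*(-1/37558) - 16589*(-1/79) = -21144/18779 + 16589/79 = 309854455/1483541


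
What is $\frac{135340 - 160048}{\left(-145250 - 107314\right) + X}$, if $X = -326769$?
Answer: $\frac{284}{6659} \approx 0.042649$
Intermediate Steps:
$\frac{135340 - 160048}{\left(-145250 - 107314\right) + X} = \frac{135340 - 160048}{\left(-145250 - 107314\right) - 326769} = - \frac{24708}{\left(-145250 - 107314\right) - 326769} = - \frac{24708}{-252564 - 326769} = - \frac{24708}{-579333} = \left(-24708\right) \left(- \frac{1}{579333}\right) = \frac{284}{6659}$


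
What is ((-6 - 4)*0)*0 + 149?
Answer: 149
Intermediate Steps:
((-6 - 4)*0)*0 + 149 = -10*0*0 + 149 = 0*0 + 149 = 0 + 149 = 149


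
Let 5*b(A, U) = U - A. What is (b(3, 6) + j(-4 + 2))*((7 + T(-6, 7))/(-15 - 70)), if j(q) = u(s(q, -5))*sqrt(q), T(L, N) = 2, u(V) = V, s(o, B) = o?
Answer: -27/425 + 18*I*sqrt(2)/85 ≈ -0.063529 + 0.29948*I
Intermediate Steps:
b(A, U) = -A/5 + U/5 (b(A, U) = (U - A)/5 = -A/5 + U/5)
j(q) = q**(3/2) (j(q) = q*sqrt(q) = q**(3/2))
(b(3, 6) + j(-4 + 2))*((7 + T(-6, 7))/(-15 - 70)) = ((-1/5*3 + (1/5)*6) + (-4 + 2)**(3/2))*((7 + 2)/(-15 - 70)) = ((-3/5 + 6/5) + (-2)**(3/2))*(9/(-85)) = (3/5 - 2*I*sqrt(2))*(9*(-1/85)) = (3/5 - 2*I*sqrt(2))*(-9/85) = -27/425 + 18*I*sqrt(2)/85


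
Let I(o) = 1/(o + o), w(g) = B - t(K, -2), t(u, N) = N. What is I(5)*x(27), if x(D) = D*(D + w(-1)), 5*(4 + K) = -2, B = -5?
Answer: 324/5 ≈ 64.800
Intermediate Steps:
K = -22/5 (K = -4 + (⅕)*(-2) = -4 - ⅖ = -22/5 ≈ -4.4000)
w(g) = -3 (w(g) = -5 - 1*(-2) = -5 + 2 = -3)
x(D) = D*(-3 + D) (x(D) = D*(D - 3) = D*(-3 + D))
I(o) = 1/(2*o)
I(5)*x(27) = ((½)/5)*(27*(-3 + 27)) = ((½)*(⅕))*(27*24) = (⅒)*648 = 324/5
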